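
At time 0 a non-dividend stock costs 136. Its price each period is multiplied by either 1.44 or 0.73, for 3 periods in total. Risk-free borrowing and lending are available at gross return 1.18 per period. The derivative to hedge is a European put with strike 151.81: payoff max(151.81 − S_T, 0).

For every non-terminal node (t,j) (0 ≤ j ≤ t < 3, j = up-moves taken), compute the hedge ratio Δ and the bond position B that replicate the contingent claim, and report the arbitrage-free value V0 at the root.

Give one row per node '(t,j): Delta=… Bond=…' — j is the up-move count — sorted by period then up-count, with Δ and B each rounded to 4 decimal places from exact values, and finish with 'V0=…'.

Risk-neutral probability p* = (R−d)/(u−d) = (1.18−0.73)/(1.44−0.73) = 0.6338.
Payoff layer (t=3): V(3,0)=98.9037, V(3,1)=47.4469, V(3,2)=0.0000, V(3,3)=0.0000
Node (2,0) S=72.4744: V=(p*·47.4469+(1−p*)·98.9037)/1.18=56.1781; Δ=(47.4469−98.9037)/(104.3631−52.9063)=-1.0000; B=V−Δ·S=128.6525
Node (2,1) S=142.9632: V=(p*·0.0000+(1−p*)·47.4469)/1.18=14.7245; Δ=(0.0000−47.4469)/(205.8670−104.3631)=-0.4674; B=V−Δ·S=81.5511
Node (2,2) S=282.0096: V=(p*·0.0000+(1−p*)·0.0000)/1.18=0.0000; Δ=(0.0000−0.0000)/(406.0938−205.8670)=0.0000; B=V−Δ·S=0.0000
Node (1,0) S=99.2800: V=(p*·14.7245+(1−p*)·56.1781)/1.18=25.3430; Δ=(14.7245−56.1781)/(142.9632−72.4744)=-0.5881; B=V−Δ·S=83.7284
Node (1,1) S=195.8400: V=(p*·0.0000+(1−p*)·14.7245)/1.18=4.5696; Δ=(0.0000−14.7245)/(282.0096−142.9632)=-0.1059; B=V−Δ·S=25.3083
Node (0,0) S=136.0000: V=(p*·4.5696+(1−p*)·25.3430)/1.18=10.3193; Δ=(4.5696−25.3430)/(195.8400−99.2800)=-0.2151; B=V−Δ·S=39.5776
Check: Δ(0,0)·S0 + B(0,0) = 10.3193 = V0.

(0,0): Delta=-0.2151 Bond=39.5776
(1,0): Delta=-0.5881 Bond=83.7284
(1,1): Delta=-0.1059 Bond=25.3083
(2,0): Delta=-1.0000 Bond=128.6525
(2,1): Delta=-0.4674 Bond=81.5511
(2,2): Delta=0.0000 Bond=0.0000
V0=10.3193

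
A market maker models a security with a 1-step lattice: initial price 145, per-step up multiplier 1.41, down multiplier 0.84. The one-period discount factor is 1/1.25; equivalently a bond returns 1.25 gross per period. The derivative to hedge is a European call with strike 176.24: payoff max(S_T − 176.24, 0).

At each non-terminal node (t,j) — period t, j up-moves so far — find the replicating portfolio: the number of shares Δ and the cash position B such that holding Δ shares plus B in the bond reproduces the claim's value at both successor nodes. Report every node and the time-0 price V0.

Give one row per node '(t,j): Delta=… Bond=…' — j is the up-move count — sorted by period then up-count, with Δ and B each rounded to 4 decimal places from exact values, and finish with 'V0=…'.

Risk-neutral probability p* = (R−d)/(u−d) = (1.25−0.84)/(1.41−0.84) = 0.7193.
Terminal payoffs: V(1,0)=0.0000, V(1,1)=28.2100
Node (0,0) S=145.0000: V=(p*·28.2100+(1−p*)·0.0000)/1.25=16.2331; Δ=(28.2100−0.0000)/(204.4500−121.8000)=0.3413; B=V−Δ·S=-33.2581
Self-financing check: at every node Δ·S+B equals the discounted successor values.

(0,0): Delta=0.3413 Bond=-33.2581
V0=16.2331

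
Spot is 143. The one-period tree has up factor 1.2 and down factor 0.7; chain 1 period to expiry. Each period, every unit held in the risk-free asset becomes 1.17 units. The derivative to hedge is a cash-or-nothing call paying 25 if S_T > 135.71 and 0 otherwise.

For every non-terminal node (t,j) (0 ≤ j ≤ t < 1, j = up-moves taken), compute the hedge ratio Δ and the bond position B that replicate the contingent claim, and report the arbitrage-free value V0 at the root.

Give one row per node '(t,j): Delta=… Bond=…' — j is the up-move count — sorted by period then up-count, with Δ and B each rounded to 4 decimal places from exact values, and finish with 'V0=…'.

Since d<R<u, set p* = (R−d)/(u−d) = 0.9400; price each node as the discounted p*-expectation of its children.
Payoff layer (t=1): V(1,0)=0.0000, V(1,1)=25.0000
(0,0): S=143.0000. Δ = (V_up−V_dn)/(S_up−S_dn) = (25.0000−0.0000)/(171.6000−100.1000) = 0.3497. V = [p*·25.0000 + (1−p*)·0.0000]/1.17 = 20.0855. B = V − Δ·S = -29.9145.
Root portfolio cost Δ·143+B reproduces V0=20.0855.

(0,0): Delta=0.3497 Bond=-29.9145
V0=20.0855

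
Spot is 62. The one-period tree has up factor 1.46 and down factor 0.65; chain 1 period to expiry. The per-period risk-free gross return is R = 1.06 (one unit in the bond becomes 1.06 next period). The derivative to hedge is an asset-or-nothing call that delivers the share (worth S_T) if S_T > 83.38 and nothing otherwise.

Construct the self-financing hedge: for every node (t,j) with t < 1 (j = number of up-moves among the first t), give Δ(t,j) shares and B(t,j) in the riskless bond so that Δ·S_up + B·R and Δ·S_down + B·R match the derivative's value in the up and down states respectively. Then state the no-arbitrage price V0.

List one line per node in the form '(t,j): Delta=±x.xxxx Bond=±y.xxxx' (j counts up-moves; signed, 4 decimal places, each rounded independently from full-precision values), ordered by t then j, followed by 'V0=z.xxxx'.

(0,0): Delta=1.8025 Bond=-68.5278
V0=43.2253

Risk-neutral probability p* = (R−d)/(u−d) = (1.06−0.65)/(1.46−0.65) = 0.5062.
Terminal values V(1,·): V(1,0)=0.0000, V(1,1)=90.5200
(0,0): S=62.0000. Δ = (V_up−V_dn)/(S_up−S_dn) = (90.5200−0.0000)/(90.5200−40.3000) = 1.8025. V = [p*·90.5200 + (1−p*)·0.0000]/1.06 = 43.2253. B = V − Δ·S = -68.5278.
Self-financing check: at every node Δ·S+B equals the discounted successor values.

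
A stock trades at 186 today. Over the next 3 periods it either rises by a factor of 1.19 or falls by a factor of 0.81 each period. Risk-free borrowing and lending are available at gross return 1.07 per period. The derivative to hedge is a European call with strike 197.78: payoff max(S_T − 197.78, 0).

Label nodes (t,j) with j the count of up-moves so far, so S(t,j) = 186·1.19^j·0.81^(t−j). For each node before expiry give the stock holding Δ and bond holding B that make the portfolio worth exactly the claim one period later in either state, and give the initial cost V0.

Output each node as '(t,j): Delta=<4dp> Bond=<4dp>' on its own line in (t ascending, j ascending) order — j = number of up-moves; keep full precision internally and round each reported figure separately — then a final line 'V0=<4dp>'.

(0,0): Delta=0.6622 Bond=-87.2876
(1,0): Delta=0.1739 Bond=-19.8336
(1,1): Delta=0.8156 Bond=-127.3505
(2,0): Delta=0.0000 Bond=0.0000
(2,1): Delta=0.2285 Bond=-31.0167
(2,2): Delta=1.0000 Bond=-184.8411
V0=35.8779

Under the risk-neutral measure, an up-move has probability p* = (R−d)/(u−d) = 0.6842 and values discount at R = 1.07.
Payoff layer (t=3): V(3,0)=0.0000, V(3,1)=0.0000, V(3,2)=15.5696, V(3,3)=115.6596
  t=2,j=0: stock 122.0346 → up 145.2212 (V=0.0000), down 98.8480 (V=0.0000). Price 0.0000; hedge Δ=0.0000, bond B=0.0000.
  t=2,j=1: stock 179.2854 → up 213.3496 (V=15.5696), down 145.2212 (V=0.0000). Price 9.9560; hedge Δ=0.2285, bond B=-31.0167.
  t=2,j=2: stock 263.3946 → up 313.4396 (V=115.6596), down 213.3496 (V=15.5696). Price 78.5535; hedge Δ=1.0000, bond B=-184.8411.
  t=1,j=0: stock 150.6600 → up 179.2854 (V=9.9560), down 122.0346 (V=0.0000). Price 6.3663; hedge Δ=0.1739, bond B=-19.8336.
  t=1,j=1: stock 221.3400 → up 263.3946 (V=78.5535), down 179.2854 (V=9.9560). Price 53.1693; hedge Δ=0.8156, bond B=-127.3505.
  t=0,j=0: stock 186.0000 → up 221.3400 (V=53.1693), down 150.6600 (V=6.3663). Price 35.8779; hedge Δ=0.6622, bond B=-87.2876.
Root portfolio cost Δ·186+B reproduces V0=35.8779.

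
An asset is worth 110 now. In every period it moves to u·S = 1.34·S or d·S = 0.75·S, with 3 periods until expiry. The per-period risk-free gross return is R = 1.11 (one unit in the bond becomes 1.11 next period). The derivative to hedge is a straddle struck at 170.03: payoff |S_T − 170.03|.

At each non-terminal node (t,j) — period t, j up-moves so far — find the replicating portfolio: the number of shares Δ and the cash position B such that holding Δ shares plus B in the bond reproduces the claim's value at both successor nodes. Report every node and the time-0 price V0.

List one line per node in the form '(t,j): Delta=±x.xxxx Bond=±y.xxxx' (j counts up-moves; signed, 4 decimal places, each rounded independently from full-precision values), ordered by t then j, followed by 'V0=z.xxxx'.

Risk-neutral probability p* = (R−d)/(u−d) = (1.11−0.75)/(1.34−0.75) = 0.6102.
Payoff layer (t=3): V(3,0)=123.6238, V(3,1)=87.1175, V(3,2)=21.8930, V(3,3)=94.6414
(2,0): S=61.8750. Δ = (V_up−V_dn)/(S_up−S_dn) = (87.1175−123.6238)/(82.9125−46.4062) = -1.0000. V = [p*·87.1175 + (1−p*)·123.6238]/1.11 = 91.3052. B = V − Δ·S = 153.1802.
(2,1): S=110.5500. Δ = (V_up−V_dn)/(S_up−S_dn) = (21.8930−87.1175)/(148.1370−82.9125) = -1.0000. V = [p*·21.8930 + (1−p*)·87.1175]/1.11 = 42.6302. B = V − Δ·S = 153.1802.
(2,2): S=197.5160. Δ = (V_up−V_dn)/(S_up−S_dn) = (94.6414−21.8930)/(264.6714−148.1370) = 0.6243. V = [p*·94.6414 + (1−p*)·21.8930]/1.11 = 59.7134. B = V − Δ·S = -63.5890.
(1,0): S=82.5000. Δ = (V_up−V_dn)/(S_up−S_dn) = (42.6302−91.3052)/(110.5500−61.8750) = -1.0000. V = [p*·42.6302 + (1−p*)·91.3052]/1.11 = 55.5002. B = V − Δ·S = 138.0002.
(1,1): S=147.4000. Δ = (V_up−V_dn)/(S_up−S_dn) = (59.7134−42.6302)/(197.5160−110.5500) = 0.1964. V = [p*·59.7134 + (1−p*)·42.6302]/1.11 = 47.7963. B = V − Δ·S = 18.8416.
(0,0): S=110.0000. Δ = (V_up−V_dn)/(S_up−S_dn) = (47.7963−55.5002)/(147.4000−82.5000) = -0.1187. V = [p*·47.7963 + (1−p*)·55.5002]/1.11 = 45.7653. B = V − Δ·S = 58.8228.
The time-0 hedge costs 45.7653, which is the no-arbitrage price.

(0,0): Delta=-0.1187 Bond=58.8228
(1,0): Delta=-1.0000 Bond=138.0002
(1,1): Delta=0.1964 Bond=18.8416
(2,0): Delta=-1.0000 Bond=153.1802
(2,1): Delta=-1.0000 Bond=153.1802
(2,2): Delta=0.6243 Bond=-63.5890
V0=45.7653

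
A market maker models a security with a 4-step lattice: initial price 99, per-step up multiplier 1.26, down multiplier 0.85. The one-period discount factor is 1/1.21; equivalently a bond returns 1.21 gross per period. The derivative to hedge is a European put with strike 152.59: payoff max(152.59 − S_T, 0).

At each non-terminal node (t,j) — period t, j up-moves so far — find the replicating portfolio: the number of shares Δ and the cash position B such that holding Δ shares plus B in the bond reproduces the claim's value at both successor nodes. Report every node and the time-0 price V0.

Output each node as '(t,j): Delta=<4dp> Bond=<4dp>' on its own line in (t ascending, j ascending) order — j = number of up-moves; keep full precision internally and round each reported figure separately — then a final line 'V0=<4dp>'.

Under the risk-neutral measure, an up-move has probability p* = (R−d)/(u−d) = 0.8780 and values discount at R = 1.21.
Terminal values V(4,·): V(4,0)=100.9114, V(4,1)=75.9840, V(4,2)=39.0329, V(4,3)=0.0000, V(4,4)=0.0000
  t=3,j=0: stock 60.7984 → up 76.6060 (V=75.9840), down 51.6786 (V=100.9114). Price 65.3091; hedge Δ=-1.0000, bond B=126.1074.
  t=3,j=1: stock 90.1246 → up 113.5571 (V=39.0329), down 76.6060 (V=75.9840). Price 35.9828; hedge Δ=-1.0000, bond B=126.1074.
  t=3,j=2: stock 133.5965 → up 168.3316 (V=0.0000), down 113.5571 (V=39.0329). Price 3.9340; hedge Δ=-0.7126, bond B=99.1363.
  t=3,j=3: stock 198.0372 → up 249.5269 (V=0.0000), down 168.3316 (V=0.0000). Price 0.0000; hedge Δ=0.0000, bond B=0.0000.
  t=2,j=0: stock 71.5275 → up 90.1246 (V=35.9828), down 60.7984 (V=65.3091). Price 32.6935; hedge Δ=-1.0000, bond B=104.2210.
  t=2,j=1: stock 106.0290 → up 133.5965 (V=3.9340), down 90.1246 (V=35.9828). Price 6.4813; hedge Δ=-0.7372, bond B=84.6491.
  t=2,j=2: stock 157.1724 → up 198.0372 (V=0.0000), down 133.5965 (V=3.9340). Price 0.3965; hedge Δ=-0.0610, bond B=9.9916.
  t=1,j=0: stock 84.1500 → up 106.0290 (V=6.4813), down 71.5275 (V=32.6935). Price 7.9983; hedge Δ=-0.7597, bond B=71.9305.
  t=1,j=1: stock 124.7400 → up 157.1724 (V=0.3965), down 106.0290 (V=6.4813). Price 0.9409; hedge Δ=-0.1190, bond B=15.7819.
  t=0,j=0: stock 99.0000 → up 124.7400 (V=0.9409), down 84.1500 (V=7.9983). Price 1.4889; hedge Δ=-0.1739, bond B=18.7019.
Self-financing check: at every node Δ·S+B equals the discounted successor values.

(0,0): Delta=-0.1739 Bond=18.7019
(1,0): Delta=-0.7597 Bond=71.9305
(1,1): Delta=-0.1190 Bond=15.7819
(2,0): Delta=-1.0000 Bond=104.2210
(2,1): Delta=-0.7372 Bond=84.6491
(2,2): Delta=-0.0610 Bond=9.9916
(3,0): Delta=-1.0000 Bond=126.1074
(3,1): Delta=-1.0000 Bond=126.1074
(3,2): Delta=-0.7126 Bond=99.1363
(3,3): Delta=0.0000 Bond=0.0000
V0=1.4889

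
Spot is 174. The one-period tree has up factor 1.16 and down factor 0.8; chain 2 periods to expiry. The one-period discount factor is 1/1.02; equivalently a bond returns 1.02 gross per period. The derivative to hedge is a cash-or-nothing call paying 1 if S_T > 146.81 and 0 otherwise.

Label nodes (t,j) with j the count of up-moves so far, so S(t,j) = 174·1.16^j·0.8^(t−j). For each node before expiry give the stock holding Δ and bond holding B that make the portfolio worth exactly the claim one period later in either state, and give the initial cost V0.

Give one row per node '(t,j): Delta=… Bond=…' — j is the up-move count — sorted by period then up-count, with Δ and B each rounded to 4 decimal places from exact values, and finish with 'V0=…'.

(0,0): Delta=0.0061 Bond=-0.2433
(1,0): Delta=0.0200 Bond=-2.1786
(1,1): Delta=0.0000 Bond=0.9804
V0=0.8158

No-arbitrage ⇒ martingale measure with p* = (R−d)/(u−d) = 0.6111.
Terminal payoffs: V(2,0)=0.0000, V(2,1)=1.0000, V(2,2)=1.0000
  t=1,j=0: stock 139.2000 → up 161.4720 (V=1.0000), down 111.3600 (V=0.0000). Price 0.5991; hedge Δ=0.0200, bond B=-2.1786.
  t=1,j=1: stock 201.8400 → up 234.1344 (V=1.0000), down 161.4720 (V=1.0000). Price 0.9804; hedge Δ=0.0000, bond B=0.9804.
  t=0,j=0: stock 174.0000 → up 201.8400 (V=0.9804), down 139.2000 (V=0.5991). Price 0.8158; hedge Δ=0.0061, bond B=-0.2433.
Each (Δ,B) replicates both successor values, so the strategy is self-financing and V0 is arbitrage-free.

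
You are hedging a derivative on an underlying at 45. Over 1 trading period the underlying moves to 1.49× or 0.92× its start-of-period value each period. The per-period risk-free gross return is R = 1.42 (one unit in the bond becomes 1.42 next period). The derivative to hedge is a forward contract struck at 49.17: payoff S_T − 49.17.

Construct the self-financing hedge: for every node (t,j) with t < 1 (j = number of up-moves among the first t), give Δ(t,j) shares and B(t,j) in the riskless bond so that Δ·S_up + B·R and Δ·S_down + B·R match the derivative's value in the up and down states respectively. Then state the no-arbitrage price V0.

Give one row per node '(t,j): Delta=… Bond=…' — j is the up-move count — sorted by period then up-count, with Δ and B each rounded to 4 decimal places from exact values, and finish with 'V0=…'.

(0,0): Delta=1.0000 Bond=-34.6268
V0=10.3732

Since d<R<u, set p* = (R−d)/(u−d) = 0.8772; price each node as the discounted p*-expectation of its children.
Terminal values V(1,·): V(1,0)=-7.7700, V(1,1)=17.8800
(0,0): S=45.0000. Δ = (V_up−V_dn)/(S_up−S_dn) = (17.8800−-7.7700)/(67.0500−41.4000) = 1.0000. V = [p*·17.8800 + (1−p*)·-7.7700]/1.42 = 10.3732. B = V − Δ·S = -34.6268.
Self-financing check: at every node Δ·S+B equals the discounted successor values.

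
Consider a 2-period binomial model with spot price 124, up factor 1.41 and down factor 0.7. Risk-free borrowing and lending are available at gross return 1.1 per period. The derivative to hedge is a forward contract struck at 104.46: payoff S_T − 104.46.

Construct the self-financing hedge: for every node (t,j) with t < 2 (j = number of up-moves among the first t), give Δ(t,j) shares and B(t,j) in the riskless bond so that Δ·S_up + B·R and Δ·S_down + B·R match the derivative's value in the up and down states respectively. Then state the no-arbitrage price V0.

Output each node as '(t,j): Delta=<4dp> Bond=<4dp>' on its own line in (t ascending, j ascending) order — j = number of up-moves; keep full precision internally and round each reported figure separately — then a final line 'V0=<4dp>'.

(0,0): Delta=1.0000 Bond=-86.3306
(1,0): Delta=1.0000 Bond=-94.9636
(1,1): Delta=1.0000 Bond=-94.9636
V0=37.6694

The replicating-portfolio and risk-neutral prices coincide; use p* = (1.1−0.7)/(1.41−0.7) = 0.5634 for the latter.
Terminal payoffs: V(2,0)=-43.7000, V(2,1)=17.9280, V(2,2)=142.0644
  t=1,j=0: stock 86.8000 → up 122.3880 (V=17.9280), down 60.7600 (V=-43.7000). Price -8.1636; hedge Δ=1.0000, bond B=-94.9636.
  t=1,j=1: stock 174.8400 → up 246.5244 (V=142.0644), down 122.3880 (V=17.9280). Price 79.8764; hedge Δ=1.0000, bond B=-94.9636.
  t=0,j=0: stock 124.0000 → up 174.8400 (V=79.8764), down 86.8000 (V=-8.1636). Price 37.6694; hedge Δ=1.0000, bond B=-86.3306.
Each (Δ,B) replicates both successor values, so the strategy is self-financing and V0 is arbitrage-free.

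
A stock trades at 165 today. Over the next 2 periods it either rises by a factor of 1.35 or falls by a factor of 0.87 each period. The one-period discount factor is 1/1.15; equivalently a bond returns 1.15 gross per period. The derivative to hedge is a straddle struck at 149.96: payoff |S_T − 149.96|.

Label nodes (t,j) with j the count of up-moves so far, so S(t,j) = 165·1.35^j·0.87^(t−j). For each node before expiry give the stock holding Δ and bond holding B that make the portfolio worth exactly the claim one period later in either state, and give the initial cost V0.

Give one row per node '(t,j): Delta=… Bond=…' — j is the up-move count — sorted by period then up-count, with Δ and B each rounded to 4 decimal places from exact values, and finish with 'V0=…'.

Under the risk-neutral measure, an up-move has probability p* = (R−d)/(u−d) = 0.5833 and values discount at R = 1.15.
Terminal payoffs: V(2,0)=25.0715, V(2,1)=43.8325, V(2,2)=150.7525
Node (1,0) S=143.5500: V=(p*·43.8325+(1−p*)·25.0715)/1.15=31.3178; Δ=(43.8325−25.0715)/(193.7925−124.8885)=0.2723; B=V−Δ·S=-7.7677
Node (1,1) S=222.7500: V=(p*·150.7525+(1−p*)·43.8325)/1.15=92.3500; Δ=(150.7525−43.8325)/(300.7125−193.7925)=1.0000; B=V−Δ·S=-130.4000
Node (0,0) S=165.0000: V=(p*·92.3500+(1−p*)·31.3178)/1.15=58.1912; Δ=(92.3500−31.3178)/(222.7500−143.5500)=0.7706; B=V−Δ·S=-68.9593
Self-financing check: at every node Δ·S+B equals the discounted successor values.

(0,0): Delta=0.7706 Bond=-68.9593
(1,0): Delta=0.2723 Bond=-7.7677
(1,1): Delta=1.0000 Bond=-130.4000
V0=58.1912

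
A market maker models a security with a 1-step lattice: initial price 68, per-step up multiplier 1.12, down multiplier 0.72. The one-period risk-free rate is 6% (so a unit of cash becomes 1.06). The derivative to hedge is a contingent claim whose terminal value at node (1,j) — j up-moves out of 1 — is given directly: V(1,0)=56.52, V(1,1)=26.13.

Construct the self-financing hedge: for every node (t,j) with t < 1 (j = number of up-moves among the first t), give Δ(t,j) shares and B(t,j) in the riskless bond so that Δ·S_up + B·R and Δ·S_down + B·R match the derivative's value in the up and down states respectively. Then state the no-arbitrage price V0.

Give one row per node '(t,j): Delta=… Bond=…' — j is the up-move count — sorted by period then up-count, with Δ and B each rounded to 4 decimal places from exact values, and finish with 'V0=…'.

(0,0): Delta=-1.1173 Bond=104.9264
V0=28.9514

The replicating-portfolio and risk-neutral prices coincide; use p* = (1.06−0.72)/(1.12−0.72) = 0.8500 for the latter.
Terminal values V(1,·): V(1,0)=56.5200, V(1,1)=26.1300
  t=0,j=0: stock 68.0000 → up 76.1600 (V=26.1300), down 48.9600 (V=56.5200). Price 28.9514; hedge Δ=-1.1173, bond B=104.9264.
Root portfolio cost Δ·68+B reproduces V0=28.9514.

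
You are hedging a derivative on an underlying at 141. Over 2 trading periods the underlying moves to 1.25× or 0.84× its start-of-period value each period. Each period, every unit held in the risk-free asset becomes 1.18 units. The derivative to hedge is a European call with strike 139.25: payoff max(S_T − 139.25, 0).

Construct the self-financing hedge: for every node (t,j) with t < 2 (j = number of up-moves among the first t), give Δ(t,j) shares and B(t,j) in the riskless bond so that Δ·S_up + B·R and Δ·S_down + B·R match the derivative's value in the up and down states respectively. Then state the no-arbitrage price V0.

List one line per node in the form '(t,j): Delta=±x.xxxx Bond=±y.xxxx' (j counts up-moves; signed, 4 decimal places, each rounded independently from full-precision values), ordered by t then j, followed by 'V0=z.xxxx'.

Risk-neutral probability p* = (R−d)/(u−d) = (1.18−0.84)/(1.25−0.84) = 0.8293.
Terminal values V(2,·): V(2,0)=0.0000, V(2,1)=8.8000, V(2,2)=81.0625
(1,0): S=118.4400. Δ = (V_up−V_dn)/(S_up−S_dn) = (8.8000−0.0000)/(148.0500−99.4896) = 0.1812. V = [p*·8.8000 + (1−p*)·0.0000]/1.18 = 6.1844. B = V − Δ·S = -15.2790.
(1,1): S=176.2500. Δ = (V_up−V_dn)/(S_up−S_dn) = (81.0625−8.8000)/(220.3125−148.0500) = 1.0000. V = [p*·81.0625 + (1−p*)·8.8000]/1.18 = 58.2415. B = V − Δ·S = -118.0085.
(0,0): S=141.0000. Δ = (V_up−V_dn)/(S_up−S_dn) = (58.2415−6.1844)/(176.2500−118.4400) = 0.9005. V = [p*·58.2415 + (1−p*)·6.1844]/1.18 = 41.8252. B = V − Δ·S = -85.1435.
Root portfolio cost Δ·141+B reproduces V0=41.8252.

(0,0): Delta=0.9005 Bond=-85.1435
(1,0): Delta=0.1812 Bond=-15.2790
(1,1): Delta=1.0000 Bond=-118.0085
V0=41.8252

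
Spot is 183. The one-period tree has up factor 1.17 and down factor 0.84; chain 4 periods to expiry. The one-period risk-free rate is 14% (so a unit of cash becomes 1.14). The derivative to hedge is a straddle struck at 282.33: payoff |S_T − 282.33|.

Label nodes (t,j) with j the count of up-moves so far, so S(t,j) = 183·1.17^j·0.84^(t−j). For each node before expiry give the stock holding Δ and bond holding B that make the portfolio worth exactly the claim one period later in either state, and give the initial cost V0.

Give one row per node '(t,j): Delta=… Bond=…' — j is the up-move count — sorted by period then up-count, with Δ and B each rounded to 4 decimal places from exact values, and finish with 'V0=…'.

Since d<R<u, set p* = (R−d)/(u−d) = 0.9091; price each node as the discounted p*-expectation of its children.
Payoff layer (t=4): V(4,0)=191.2195, V(4,1)=155.4261, V(4,2)=105.5711, V(4,3)=36.1300, V(4,4)=60.5914
  t=3,j=0: stock 108.4648 → up 126.9039 (V=155.4261), down 91.1105 (V=191.2195). Price 139.1931; hedge Δ=-1.0000, bond B=247.6579.
  t=3,j=1: stock 151.0760 → up 176.7589 (V=105.5711), down 126.9039 (V=155.4261). Price 96.5819; hedge Δ=-1.0000, bond B=247.6579.
  t=3,j=2: stock 210.4273 → up 246.2000 (V=36.1300), down 176.7589 (V=105.5711). Price 37.2306; hedge Δ=-1.0000, bond B=247.6579.
  t=3,j=3: stock 293.0952 → up 342.9214 (V=60.5914), down 246.2000 (V=36.1300). Price 51.1997; hedge Δ=0.2529, bond B=-22.9255.
  t=2,j=0: stock 129.1248 → up 151.0760 (V=96.5819), down 108.4648 (V=139.1931). Price 88.1190; hedge Δ=-1.0000, bond B=217.2438.
  t=2,j=1: stock 179.8524 → up 210.4273 (V=37.2306), down 151.0760 (V=96.5819). Price 37.3914; hedge Δ=-1.0000, bond B=217.2438.
  t=2,j=2: stock 250.5087 → up 293.0952 (V=51.1997), down 210.4273 (V=37.2306). Price 43.7980; hedge Δ=0.1690, bond B=1.4675.
  t=1,j=0: stock 153.7200 → up 179.8524 (V=37.3914), down 129.1248 (V=88.1190). Price 36.8447; hedge Δ=-1.0000, bond B=190.5647.
  t=1,j=1: stock 214.1100 → up 250.5087 (V=43.7980), down 179.8524 (V=37.3914). Price 37.9084; hedge Δ=0.0907, bond B=18.4943.
  t=0,j=0: stock 183.0000 → up 214.1100 (V=37.9084), down 153.7200 (V=36.8447). Price 33.1682; hedge Δ=0.0176, bond B=29.9448.
Self-financing check: at every node Δ·S+B equals the discounted successor values.

(0,0): Delta=0.0176 Bond=29.9448
(1,0): Delta=-1.0000 Bond=190.5647
(1,1): Delta=0.0907 Bond=18.4943
(2,0): Delta=-1.0000 Bond=217.2438
(2,1): Delta=-1.0000 Bond=217.2438
(2,2): Delta=0.1690 Bond=1.4675
(3,0): Delta=-1.0000 Bond=247.6579
(3,1): Delta=-1.0000 Bond=247.6579
(3,2): Delta=-1.0000 Bond=247.6579
(3,3): Delta=0.2529 Bond=-22.9255
V0=33.1682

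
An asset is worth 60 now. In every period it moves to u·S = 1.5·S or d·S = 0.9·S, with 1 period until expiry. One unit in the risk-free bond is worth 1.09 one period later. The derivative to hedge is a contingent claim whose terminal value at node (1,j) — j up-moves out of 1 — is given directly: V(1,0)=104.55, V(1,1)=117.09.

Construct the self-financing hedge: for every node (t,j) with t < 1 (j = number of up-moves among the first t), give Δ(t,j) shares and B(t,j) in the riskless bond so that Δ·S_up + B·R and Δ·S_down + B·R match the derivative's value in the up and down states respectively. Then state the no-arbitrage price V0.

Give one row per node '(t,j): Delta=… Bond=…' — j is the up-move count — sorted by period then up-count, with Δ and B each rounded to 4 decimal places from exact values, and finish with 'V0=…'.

(0,0): Delta=0.3483 Bond=78.6606
V0=99.5606

No-arbitrage ⇒ martingale measure with p* = (R−d)/(u−d) = 0.3167.
At expiry t=1: V(1,0)=104.5500, V(1,1)=117.0900
(0,0): S=60.0000. Δ = (V_up−V_dn)/(S_up−S_dn) = (117.0900−104.5500)/(90.0000−54.0000) = 0.3483. V = [p*·117.0900 + (1−p*)·104.5500]/1.09 = 99.5606. B = V − Δ·S = 78.6606.
Root portfolio cost Δ·60+B reproduces V0=99.5606.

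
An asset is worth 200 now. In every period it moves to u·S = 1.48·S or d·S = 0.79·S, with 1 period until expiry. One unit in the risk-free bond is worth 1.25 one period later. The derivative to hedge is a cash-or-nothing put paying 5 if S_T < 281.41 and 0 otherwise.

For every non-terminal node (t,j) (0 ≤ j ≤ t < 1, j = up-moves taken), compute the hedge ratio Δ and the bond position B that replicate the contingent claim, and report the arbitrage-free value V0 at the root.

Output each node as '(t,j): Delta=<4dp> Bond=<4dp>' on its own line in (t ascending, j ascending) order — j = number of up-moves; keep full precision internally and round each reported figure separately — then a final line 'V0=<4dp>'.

Risk-neutral probability p* = (R−d)/(u−d) = (1.25−0.79)/(1.48−0.79) = 0.6667.
Terminal payoffs: V(1,0)=5.0000, V(1,1)=0.0000
  t=0,j=0: stock 200.0000 → up 296.0000 (V=0.0000), down 158.0000 (V=5.0000). Price 1.3333; hedge Δ=-0.0362, bond B=8.5797.
The time-0 hedge costs 1.3333, which is the no-arbitrage price.

(0,0): Delta=-0.0362 Bond=8.5797
V0=1.3333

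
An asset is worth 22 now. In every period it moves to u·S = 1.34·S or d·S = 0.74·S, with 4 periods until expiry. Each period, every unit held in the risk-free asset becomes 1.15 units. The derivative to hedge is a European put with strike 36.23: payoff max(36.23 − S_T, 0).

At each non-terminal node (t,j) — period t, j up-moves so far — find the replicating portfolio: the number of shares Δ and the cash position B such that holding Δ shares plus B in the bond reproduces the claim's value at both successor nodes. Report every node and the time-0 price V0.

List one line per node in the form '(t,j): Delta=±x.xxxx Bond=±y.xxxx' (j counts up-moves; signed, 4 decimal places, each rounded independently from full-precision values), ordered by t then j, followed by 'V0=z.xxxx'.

(0,0): Delta=-0.4302 Bond=13.1849
(1,0): Delta=-0.8937 Bond=22.7080
(1,1): Delta=-0.3116 Bond=11.6661
(2,0): Delta=-1.0000 Bond=27.3951
(2,1): Delta=-0.8665 Bond=25.5207
(2,2): Delta=-0.1696 Bond=7.8065
(3,0): Delta=-1.0000 Bond=31.5043
(3,1): Delta=-1.0000 Bond=31.5043
(3,2): Delta=-0.8323 Bond=28.3498
(3,3): Delta=0.0000 Bond=0.0000
V0=3.7204

Risk-neutral probability p* = (R−d)/(u−d) = (1.15−0.74)/(1.34−0.74) = 0.6833.
Payoff layer (t=4): V(4,0)=29.6330, V(4,1)=24.2840, V(4,2)=14.5980, V(4,3)=0.0000, V(4,4)=0.0000
Node (3,0) S=8.9149: V=(p*·24.2840+(1−p*)·29.6330)/1.15=22.5894; Δ=(24.2840−29.6330)/(11.9460−6.5970)=-1.0000; B=V−Δ·S=31.5043
Node (3,1) S=16.1432: V=(p*·14.5980+(1−p*)·24.2840)/1.15=15.3611; Δ=(14.5980−24.2840)/(21.6320−11.9460)=-1.0000; B=V−Δ·S=31.5043
Node (3,2) S=29.2324: V=(p*·0.0000+(1−p*)·14.5980)/1.15=4.0198; Δ=(0.0000−14.5980)/(39.1714−21.6320)=-0.8323; B=V−Δ·S=28.3498
Node (3,3) S=52.9343: V=(p*·0.0000+(1−p*)·0.0000)/1.15=0.0000; Δ=(0.0000−0.0000)/(70.9319−39.1714)=0.0000; B=V−Δ·S=0.0000
Node (2,0) S=12.0472: V=(p*·15.3611+(1−p*)·22.5894)/1.15=15.3479; Δ=(15.3611−22.5894)/(16.1432−8.9149)=-1.0000; B=V−Δ·S=27.3951
Node (2,1) S=21.8152: V=(p*·4.0198+(1−p*)·15.3611)/1.15=6.6184; Δ=(4.0198−15.3611)/(29.2324−16.1432)=-0.8665; B=V−Δ·S=25.5207
Node (2,2) S=39.5032: V=(p*·0.0000+(1−p*)·4.0198)/1.15=1.1069; Δ=(0.0000−4.0198)/(52.9343−29.2324)=-0.1696; B=V−Δ·S=7.8065
Node (1,0) S=16.2800: V=(p*·6.6184+(1−p*)·15.3479)/1.15=8.1589; Δ=(6.6184−15.3479)/(21.8152−12.0472)=-0.8937; B=V−Δ·S=22.7080
Node (1,1) S=29.4800: V=(p*·1.1069+(1−p*)·6.6184)/1.15=2.4802; Δ=(1.1069−6.6184)/(39.5032−21.8152)=-0.3116; B=V−Δ·S=11.6661
Node (0,0) S=22.0000: V=(p*·2.4802+(1−p*)·8.1589)/1.15=3.7204; Δ=(2.4802−8.1589)/(29.4800−16.2800)=-0.4302; B=V−Δ·S=13.1849
Check: Δ(0,0)·S0 + B(0,0) = 3.7204 = V0.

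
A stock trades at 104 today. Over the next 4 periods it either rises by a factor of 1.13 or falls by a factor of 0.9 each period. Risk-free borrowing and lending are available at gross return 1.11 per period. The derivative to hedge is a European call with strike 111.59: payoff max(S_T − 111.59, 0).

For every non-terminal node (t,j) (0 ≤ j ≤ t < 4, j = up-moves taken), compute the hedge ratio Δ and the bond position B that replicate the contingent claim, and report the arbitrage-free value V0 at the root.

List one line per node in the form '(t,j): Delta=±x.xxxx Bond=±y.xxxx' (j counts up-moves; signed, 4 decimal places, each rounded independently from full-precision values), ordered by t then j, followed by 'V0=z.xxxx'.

Since d<R<u, set p* = (R−d)/(u−d) = 0.9130; price each node as the discounted p*-expectation of its children.
Terminal values V(4,·): V(4,0)=0.0000, V(4,1)=0.0000, V(4,2)=0.0000, V(4,3)=23.4652, V(4,4)=57.9793
  t=3,j=0: stock 75.8160 → up 85.6721 (V=0.0000), down 68.2344 (V=0.0000). Price 0.0000; hedge Δ=0.0000, bond B=0.0000.
  t=3,j=1: stock 95.1912 → up 107.5661 (V=0.0000), down 85.6721 (V=0.0000). Price 0.0000; hedge Δ=0.0000, bond B=0.0000.
  t=3,j=2: stock 119.5178 → up 135.0552 (V=23.4652), down 107.5661 (V=0.0000). Price 19.3015; hedge Δ=0.8536, bond B=-82.7209.
  t=3,j=3: stock 150.0613 → up 169.5693 (V=57.9793), down 135.0552 (V=23.4652). Price 49.5298; hedge Δ=1.0000, bond B=-100.5315.
  t=2,j=0: stock 84.2400 → up 95.1912 (V=0.0000), down 75.8160 (V=0.0000). Price 0.0000; hedge Δ=0.0000, bond B=0.0000.
  t=2,j=1: stock 105.7680 → up 119.5178 (V=19.3015), down 95.1912 (V=0.0000). Price 15.8767; hedge Δ=0.7934, bond B=-68.0430.
  t=2,j=2: stock 132.7976 → up 150.0613 (V=49.5298), down 119.5178 (V=19.3015). Price 42.2533; hedge Δ=0.9897, bond B=-89.1737.
  t=1,j=0: stock 93.6000 → up 105.7680 (V=15.8767), down 84.2400 (V=0.0000). Price 13.0596; hedge Δ=0.7375, bond B=-55.9696.
  t=1,j=1: stock 117.5200 → up 132.7976 (V=42.2533), down 105.7680 (V=15.8767). Price 35.9998; hedge Δ=0.9758, bond B=-78.6813.
  t=0,j=0: stock 104.0000 → up 117.5200 (V=35.9998), down 93.6000 (V=13.0596). Price 30.6351; hedge Δ=0.9590, bond B=-69.1048.
Self-financing check: at every node Δ·S+B equals the discounted successor values.

(0,0): Delta=0.9590 Bond=-69.1048
(1,0): Delta=0.7375 Bond=-55.9696
(1,1): Delta=0.9758 Bond=-78.6813
(2,0): Delta=0.0000 Bond=0.0000
(2,1): Delta=0.7934 Bond=-68.0430
(2,2): Delta=0.9897 Bond=-89.1737
(3,0): Delta=0.0000 Bond=0.0000
(3,1): Delta=0.0000 Bond=0.0000
(3,2): Delta=0.8536 Bond=-82.7209
(3,3): Delta=1.0000 Bond=-100.5315
V0=30.6351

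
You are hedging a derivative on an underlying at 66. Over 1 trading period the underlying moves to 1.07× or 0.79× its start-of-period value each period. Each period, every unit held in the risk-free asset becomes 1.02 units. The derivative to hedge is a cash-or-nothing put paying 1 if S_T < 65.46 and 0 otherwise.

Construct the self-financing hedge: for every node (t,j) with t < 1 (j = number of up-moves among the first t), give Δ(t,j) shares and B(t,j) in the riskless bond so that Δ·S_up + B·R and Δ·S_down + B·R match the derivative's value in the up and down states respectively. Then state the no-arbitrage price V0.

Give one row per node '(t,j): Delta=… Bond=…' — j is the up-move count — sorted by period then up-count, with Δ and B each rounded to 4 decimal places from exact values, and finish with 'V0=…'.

(0,0): Delta=-0.0541 Bond=3.7465
V0=0.1751

The replicating-portfolio and risk-neutral prices coincide; use p* = (1.02−0.79)/(1.07−0.79) = 0.8214 for the latter.
At expiry t=1: V(1,0)=1.0000, V(1,1)=0.0000
(0,0): S=66.0000. Δ = (V_up−V_dn)/(S_up−S_dn) = (0.0000−1.0000)/(70.6200−52.1400) = -0.0541. V = [p*·0.0000 + (1−p*)·1.0000]/1.02 = 0.1751. B = V − Δ·S = 3.7465.
Each (Δ,B) replicates both successor values, so the strategy is self-financing and V0 is arbitrage-free.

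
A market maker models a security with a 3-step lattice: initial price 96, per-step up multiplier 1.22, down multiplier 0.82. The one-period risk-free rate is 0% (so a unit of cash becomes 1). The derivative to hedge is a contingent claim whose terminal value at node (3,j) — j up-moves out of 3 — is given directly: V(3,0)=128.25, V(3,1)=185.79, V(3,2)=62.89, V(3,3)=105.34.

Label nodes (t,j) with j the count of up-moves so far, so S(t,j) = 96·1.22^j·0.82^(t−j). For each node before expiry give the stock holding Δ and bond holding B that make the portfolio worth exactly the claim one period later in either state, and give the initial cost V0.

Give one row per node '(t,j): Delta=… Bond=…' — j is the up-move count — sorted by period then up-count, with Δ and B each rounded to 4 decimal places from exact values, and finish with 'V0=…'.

Since d<R<u, set p* = (R−d)/(u−d) = 0.4500; price each node as the discounted p*-expectation of its children.
At expiry t=3: V(3,0)=128.2500, V(3,1)=185.7900, V(3,2)=62.8900, V(3,3)=105.3400
  t=2,j=0: stock 64.5504 → up 78.7515 (V=185.7900), down 52.9313 (V=128.2500). Price 154.1430; hedge Δ=2.2285, bond B=10.2930.
  t=2,j=1: stock 96.0384 → up 117.1668 (V=62.8900), down 78.7515 (V=185.7900). Price 130.4850; hedge Δ=-3.1992, bond B=437.7350.
  t=2,j=2: stock 142.8864 → up 174.3214 (V=105.3400), down 117.1668 (V=62.8900). Price 81.9925; hedge Δ=0.7427, bond B=-24.1325.
  t=1,j=0: stock 78.7200 → up 96.0384 (V=130.4850), down 64.5504 (V=154.1430). Price 143.4969; hedge Δ=-0.7513, bond B=202.6419.
  t=1,j=1: stock 117.1200 → up 142.8864 (V=81.9925), down 96.0384 (V=130.4850). Price 108.6634; hedge Δ=-1.0351, bond B=229.8946.
  t=0,j=0: stock 96.0000 → up 117.1200 (V=108.6634), down 78.7200 (V=143.4969). Price 127.8218; hedge Δ=-0.9071, bond B=214.9056.
Each (Δ,B) replicates both successor values, so the strategy is self-financing and V0 is arbitrage-free.

(0,0): Delta=-0.9071 Bond=214.9056
(1,0): Delta=-0.7513 Bond=202.6419
(1,1): Delta=-1.0351 Bond=229.8946
(2,0): Delta=2.2285 Bond=10.2930
(2,1): Delta=-3.1992 Bond=437.7350
(2,2): Delta=0.7427 Bond=-24.1325
V0=127.8218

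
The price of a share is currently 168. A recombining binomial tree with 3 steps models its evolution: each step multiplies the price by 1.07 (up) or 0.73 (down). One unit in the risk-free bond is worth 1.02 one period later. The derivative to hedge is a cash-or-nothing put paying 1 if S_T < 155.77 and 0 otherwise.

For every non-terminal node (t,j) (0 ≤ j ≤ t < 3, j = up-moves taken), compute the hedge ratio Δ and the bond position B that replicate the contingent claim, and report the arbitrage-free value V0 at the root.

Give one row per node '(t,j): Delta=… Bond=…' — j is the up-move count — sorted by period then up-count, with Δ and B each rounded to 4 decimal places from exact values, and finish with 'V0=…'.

Under the risk-neutral measure, an up-move has probability p* = (R−d)/(u−d) = 0.8529 and values discount at R = 1.02.
Terminal values V(3,·): V(3,0)=1.0000, V(3,1)=1.0000, V(3,2)=1.0000, V(3,3)=0.0000
(2,0): S=89.5272. Δ = (V_up−V_dn)/(S_up−S_dn) = (1.0000−1.0000)/(95.7941−65.3549) = 0.0000. V = [p*·1.0000 + (1−p*)·1.0000]/1.02 = 0.9804. B = V − Δ·S = 0.9804.
(2,1): S=131.2248. Δ = (V_up−V_dn)/(S_up−S_dn) = (1.0000−1.0000)/(140.4105−95.7941) = 0.0000. V = [p*·1.0000 + (1−p*)·1.0000]/1.02 = 0.9804. B = V − Δ·S = 0.9804.
(2,2): S=192.3432. Δ = (V_up−V_dn)/(S_up−S_dn) = (0.0000−1.0000)/(205.8072−140.4105) = -0.0153. V = [p*·0.0000 + (1−p*)·1.0000]/1.02 = 0.1442. B = V − Δ·S = 3.0854.
(1,0): S=122.6400. Δ = (V_up−V_dn)/(S_up−S_dn) = (0.9804−0.9804)/(131.2248−89.5272) = 0.0000. V = [p*·0.9804 + (1−p*)·0.9804]/1.02 = 0.9612. B = V − Δ·S = 0.9612.
(1,1): S=179.7600. Δ = (V_up−V_dn)/(S_up−S_dn) = (0.1442−0.9804)/(192.3432−131.2248) = -0.0137. V = [p*·0.1442 + (1−p*)·0.9804]/1.02 = 0.2619. B = V − Δ·S = 2.7214.
(0,0): S=168.0000. Δ = (V_up−V_dn)/(S_up−S_dn) = (0.2619−0.9612)/(179.7600−122.6400) = -0.0122. V = [p*·0.2619 + (1−p*)·0.9612]/1.02 = 0.3576. B = V − Δ·S = 2.4142.
Each (Δ,B) replicates both successor values, so the strategy is self-financing and V0 is arbitrage-free.

(0,0): Delta=-0.0122 Bond=2.4142
(1,0): Delta=0.0000 Bond=0.9612
(1,1): Delta=-0.0137 Bond=2.7214
(2,0): Delta=0.0000 Bond=0.9804
(2,1): Delta=0.0000 Bond=0.9804
(2,2): Delta=-0.0153 Bond=3.0854
V0=0.3576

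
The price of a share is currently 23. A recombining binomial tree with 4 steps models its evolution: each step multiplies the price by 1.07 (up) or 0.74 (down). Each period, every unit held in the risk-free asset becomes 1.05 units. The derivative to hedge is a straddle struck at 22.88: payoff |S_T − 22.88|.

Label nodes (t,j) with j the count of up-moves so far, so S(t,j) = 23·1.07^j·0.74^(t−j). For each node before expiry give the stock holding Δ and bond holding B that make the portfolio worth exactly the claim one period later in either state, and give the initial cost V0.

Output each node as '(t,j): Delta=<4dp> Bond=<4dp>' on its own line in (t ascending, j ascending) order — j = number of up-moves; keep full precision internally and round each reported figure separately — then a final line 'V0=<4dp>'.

(0,0): Delta=0.3715 Bond=-3.4080
(1,0): Delta=-1.0000 Bond=19.7646
(1,1): Delta=0.4327 Bond=-5.0844
(2,0): Delta=-1.0000 Bond=20.7528
(2,1): Delta=-1.0000 Bond=20.7528
(2,2): Delta=0.4966 Bond=-7.0219
(3,0): Delta=-1.0000 Bond=21.7905
(3,1): Delta=-1.0000 Bond=21.7905
(3,2): Delta=-1.0000 Bond=21.7905
(3,3): Delta=0.5634 Bond=-9.2545
V0=5.1366

Under the risk-neutral measure, an up-move has probability p* = (R−d)/(u−d) = 0.9394 and values discount at R = 1.05.
Terminal payoffs: V(4,0)=15.9831, V(4,1)=12.9074, V(4,2)=8.4602, V(4,3)=2.0298, V(4,4)=7.2683
Node (3,0) S=9.3202: V=(p*·12.9074+(1−p*)·15.9831)/1.05=12.4703; Δ=(12.9074−15.9831)/(9.9726−6.8969)=-1.0000; B=V−Δ·S=21.7905
Node (3,1) S=13.4764: V=(p*·8.4602+(1−p*)·12.9074)/1.05=8.3140; Δ=(8.4602−12.9074)/(14.4198−9.9726)=-1.0000; B=V−Δ·S=21.7905
Node (3,2) S=19.4862: V=(p*·2.0298+(1−p*)·8.4602)/1.05=2.3043; Δ=(2.0298−8.4602)/(20.8502−14.4198)=-1.0000; B=V−Δ·S=21.7905
Node (3,3) S=28.1760: V=(p*·7.2683+(1−p*)·2.0298)/1.05=6.6198; Δ=(7.2683−2.0298)/(30.1483−20.8502)=0.5634; B=V−Δ·S=-9.2545
Node (2,0) S=12.5948: V=(p*·8.3140+(1−p*)·12.4703)/1.05=8.1580; Δ=(8.3140−12.4703)/(13.4764−9.3202)=-1.0000; B=V−Δ·S=20.7528
Node (2,1) S=18.2114: V=(p*·2.3043+(1−p*)·8.3140)/1.05=2.5414; Δ=(2.3043−8.3140)/(19.4862−13.4764)=-1.0000; B=V−Δ·S=20.7528
Node (2,2) S=26.3327: V=(p*·6.6198+(1−p*)·2.3043)/1.05=6.0555; Δ=(6.6198−2.3043)/(28.1760−19.4862)=0.4966; B=V−Δ·S=-7.0219
Node (1,0) S=17.0200: V=(p*·2.5414+(1−p*)·8.1580)/1.05=2.7446; Δ=(2.5414−8.1580)/(18.2114−12.5948)=-1.0000; B=V−Δ·S=19.7646
Node (1,1) S=24.6100: V=(p*·6.0555+(1−p*)·2.5414)/1.05=5.5643; Δ=(6.0555−2.5414)/(26.3327−18.2114)=0.4327; B=V−Δ·S=-5.0844
Node (0,0) S=23.0000: V=(p*·5.5643+(1−p*)·2.7446)/1.05=5.1366; Δ=(5.5643−2.7446)/(24.6100−17.0200)=0.3715; B=V−Δ·S=-3.4080
Each (Δ,B) replicates both successor values, so the strategy is self-financing and V0 is arbitrage-free.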